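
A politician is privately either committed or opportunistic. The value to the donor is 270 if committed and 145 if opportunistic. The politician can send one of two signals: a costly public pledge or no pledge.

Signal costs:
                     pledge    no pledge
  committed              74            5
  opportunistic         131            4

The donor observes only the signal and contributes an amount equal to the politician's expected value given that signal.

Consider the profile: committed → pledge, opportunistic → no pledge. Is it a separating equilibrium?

If types separate, pledge earns payment 270 and no pledge earns 145.
Committed: pledge gives 270 − 74 = 196; no pledge gives 145 − 5 = 140. No deviation. ✓
Opportunistic: no pledge gives 145 − 4 = 141; pledge gives 270 − 131 = 139. No deviation. ✓
Both incentive constraints hold.

Yes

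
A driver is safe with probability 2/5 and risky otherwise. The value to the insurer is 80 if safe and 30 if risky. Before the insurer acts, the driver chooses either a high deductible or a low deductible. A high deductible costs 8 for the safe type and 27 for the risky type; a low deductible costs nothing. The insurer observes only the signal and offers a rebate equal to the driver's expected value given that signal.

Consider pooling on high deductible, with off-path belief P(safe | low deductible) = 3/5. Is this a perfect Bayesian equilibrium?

No

At the pooled signal (high deductible) the insurer holds the prior 2/5 and pays 2/5·80 + 3/5·30 = 50. Off-path (low deductible) belief 3/5 gives 3/5·80 + 2/5·30 = 60.
Safe: high deductible gives 50 − 8 = 42; low deductible gives 60 − 0 = 60. Deviates. ✗
Risky: high deductible gives 50 − 27 = 23; low deductible gives 60 − 0 = 60. Deviates. ✗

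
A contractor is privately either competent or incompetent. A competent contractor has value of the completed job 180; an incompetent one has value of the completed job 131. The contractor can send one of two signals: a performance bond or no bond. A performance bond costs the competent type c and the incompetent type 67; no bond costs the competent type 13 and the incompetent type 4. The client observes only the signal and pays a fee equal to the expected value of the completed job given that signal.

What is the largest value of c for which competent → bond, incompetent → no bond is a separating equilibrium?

Under separation: bond → competent (pays 180); no bond → incompetent (pays 131).
Incompetent: 131 − 4 = 127 ≥ 180 − 67 = 113. Holds regardless of c. ✓
Competent: 180 − c ≥ 131 − 13, so c ≤ 180 − 118 = 62.

62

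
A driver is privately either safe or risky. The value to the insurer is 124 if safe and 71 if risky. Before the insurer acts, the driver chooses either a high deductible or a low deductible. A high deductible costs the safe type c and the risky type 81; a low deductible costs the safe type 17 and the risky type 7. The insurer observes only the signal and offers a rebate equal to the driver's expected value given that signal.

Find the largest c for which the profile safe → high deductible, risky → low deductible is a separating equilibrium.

Under separation: high deductible → safe (pays 124); low deductible → risky (pays 71).
Risky: 71 − 7 = 64 ≥ 124 − 81 = 43. Holds regardless of c. ✓
Safe: 124 − c ≥ 71 − 17, so c ≤ 124 − 54 = 70.

70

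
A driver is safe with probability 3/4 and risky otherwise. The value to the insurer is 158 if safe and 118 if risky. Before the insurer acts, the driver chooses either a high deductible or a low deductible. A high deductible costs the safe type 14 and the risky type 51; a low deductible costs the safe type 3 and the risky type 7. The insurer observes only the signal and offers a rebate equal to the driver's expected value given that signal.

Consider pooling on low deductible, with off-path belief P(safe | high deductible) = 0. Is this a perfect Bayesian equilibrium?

At the pooled signal (low deductible) the insurer holds the prior 3/4 and pays 3/4·158 + 1/4·118 = 148. Off-path (high deductible) belief 0 gives 0·158 + 1·118 = 118.
Safe: low deductible gives 148 − 3 = 145; high deductible gives 118 − 14 = 104. Stays. ✓
Risky: low deductible gives 148 − 7 = 141; high deductible gives 118 − 51 = 67. Stays. ✓

Yes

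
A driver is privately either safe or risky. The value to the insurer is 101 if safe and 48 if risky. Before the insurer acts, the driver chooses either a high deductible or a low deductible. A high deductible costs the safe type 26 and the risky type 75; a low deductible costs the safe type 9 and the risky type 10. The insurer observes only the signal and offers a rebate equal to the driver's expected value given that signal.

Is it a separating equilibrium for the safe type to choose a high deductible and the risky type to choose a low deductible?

Under separation the insurer infers type exactly: high deductible → safe (pays 101), low deductible → risky (pays 48).
Safe: high deductible gives 101 − 26 = 75; low deductible gives 48 − 9 = 39. No deviation. ✓
Risky: low deductible gives 48 − 10 = 38; high deductible gives 101 − 75 = 26. No deviation. ✓
Neither type gains from mimicking the other.

Yes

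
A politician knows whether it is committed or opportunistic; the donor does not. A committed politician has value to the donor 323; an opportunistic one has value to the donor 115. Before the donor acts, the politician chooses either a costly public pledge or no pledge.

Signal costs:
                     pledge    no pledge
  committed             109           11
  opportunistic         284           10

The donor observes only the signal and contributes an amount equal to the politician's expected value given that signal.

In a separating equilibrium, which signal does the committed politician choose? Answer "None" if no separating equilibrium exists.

pledge

Try committed → pledge, opportunistic → no pledge:
  If types separate, pledge earns payment 323 and no pledge earns 115.
  Committed: pledge gives 323 − 109 = 214; no pledge gives 115 − 11 = 104. No deviation. ✓
  Opportunistic: no pledge gives 115 − 10 = 105; pledge gives 323 − 284 = 39. No deviation. ✓
Both hold — the committed type sends pledge.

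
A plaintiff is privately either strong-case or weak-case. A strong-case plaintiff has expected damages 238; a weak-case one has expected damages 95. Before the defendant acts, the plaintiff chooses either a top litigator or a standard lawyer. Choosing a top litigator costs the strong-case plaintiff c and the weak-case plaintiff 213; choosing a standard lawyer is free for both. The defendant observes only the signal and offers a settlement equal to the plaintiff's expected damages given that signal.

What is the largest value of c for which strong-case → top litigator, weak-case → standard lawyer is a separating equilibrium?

143

Under separation: top litigator → strong-case (pays 238); standard lawyer → weak-case (pays 95).
Weak-case: 95 − 0 = 95 ≥ 238 − 213 = 25. Holds regardless of c. ✓
Strong-case: 238 − c ≥ 95 − 0, so c ≤ 238 − 95 = 143.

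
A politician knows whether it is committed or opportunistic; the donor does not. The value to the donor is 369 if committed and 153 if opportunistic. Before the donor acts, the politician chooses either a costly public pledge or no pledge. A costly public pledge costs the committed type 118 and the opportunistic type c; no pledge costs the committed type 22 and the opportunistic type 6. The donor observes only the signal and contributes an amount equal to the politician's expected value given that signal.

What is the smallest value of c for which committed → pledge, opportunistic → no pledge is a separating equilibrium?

222

Under separation: pledge → committed (pays 369); no pledge → opportunistic (pays 153).
Committed: 369 − 118 = 251 ≥ 153 − 22 = 131. Holds regardless of c. ✓
Opportunistic: 153 − 6 ≥ 369 − c, so c ≥ 369 − 147 = 222.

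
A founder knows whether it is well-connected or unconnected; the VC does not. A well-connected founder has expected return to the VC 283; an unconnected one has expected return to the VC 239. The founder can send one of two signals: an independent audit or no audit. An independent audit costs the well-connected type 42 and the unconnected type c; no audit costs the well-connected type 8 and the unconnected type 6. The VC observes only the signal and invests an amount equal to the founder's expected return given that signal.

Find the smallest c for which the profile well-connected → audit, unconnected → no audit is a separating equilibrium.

50

Under separation: audit → well-connected (pays 283); no audit → unconnected (pays 239).
Well-connected: 283 − 42 = 241 ≥ 239 − 8 = 231. Holds regardless of c. ✓
Unconnected: 239 − 6 ≥ 283 − c, so c ≥ 283 − 233 = 50.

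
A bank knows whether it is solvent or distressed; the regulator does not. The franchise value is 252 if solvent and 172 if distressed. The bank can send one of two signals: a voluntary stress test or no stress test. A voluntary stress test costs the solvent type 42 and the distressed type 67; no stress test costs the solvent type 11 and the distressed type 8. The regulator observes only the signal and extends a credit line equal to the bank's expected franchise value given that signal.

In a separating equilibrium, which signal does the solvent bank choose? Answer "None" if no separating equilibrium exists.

None

Try solvent → stress test, distressed → no stress test:
  Under separation the regulator infers type exactly: stress test → solvent (pays 252), no stress test → distressed (pays 172).
  Solvent: stress test gives 252 − 42 = 210; no stress test gives 172 − 11 = 161. No deviation. ✓
  Distressed: no stress test gives 172 − 8 = 164; stress test gives 252 − 67 = 185. Would deviate. ✗
Try solvent → no stress test, distressed → stress test:
  Under separation the regulator infers type exactly: no stress test → solvent (pays 252), stress test → distressed (pays 172).
  Solvent: no stress test gives 252 − 11 = 241; stress test gives 172 − 42 = 130. No deviation. ✓
  Distressed: stress test gives 172 − 67 = 105; no stress test gives 252 − 8 = 244. Would deviate. ✗
Neither assignment is incentive-compatible.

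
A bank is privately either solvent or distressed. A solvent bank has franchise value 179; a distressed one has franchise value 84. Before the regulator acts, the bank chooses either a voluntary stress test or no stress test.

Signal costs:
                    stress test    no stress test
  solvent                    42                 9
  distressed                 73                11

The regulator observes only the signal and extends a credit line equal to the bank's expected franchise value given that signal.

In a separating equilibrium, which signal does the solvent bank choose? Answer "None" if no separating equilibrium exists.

None

Try solvent → stress test, distressed → no stress test:
  Under separation the regulator infers type exactly: stress test → solvent (pays 179), no stress test → distressed (pays 84).
  Solvent: stress test gives 179 − 42 = 137; no stress test gives 84 − 9 = 75. No deviation. ✓
  Distressed: no stress test gives 84 − 11 = 73; stress test gives 179 − 73 = 106. Would deviate. ✗
Try solvent → no stress test, distressed → stress test:
  Under separation the regulator infers type exactly: no stress test → solvent (pays 179), stress test → distressed (pays 84).
  Solvent: no stress test gives 179 − 9 = 170; stress test gives 84 − 42 = 42. No deviation. ✓
  Distressed: stress test gives 84 − 73 = 11; no stress test gives 179 − 11 = 168. Would deviate. ✗
Neither assignment is incentive-compatible.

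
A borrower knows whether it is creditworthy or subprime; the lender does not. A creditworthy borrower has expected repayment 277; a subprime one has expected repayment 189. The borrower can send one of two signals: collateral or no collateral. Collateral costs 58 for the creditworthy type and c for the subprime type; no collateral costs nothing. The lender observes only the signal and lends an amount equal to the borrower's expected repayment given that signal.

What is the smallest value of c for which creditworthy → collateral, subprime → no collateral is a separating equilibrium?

Under separation: collateral → creditworthy (pays 277); no collateral → subprime (pays 189).
Creditworthy: 277 − 58 = 219 ≥ 189 − 0 = 189. Holds regardless of c. ✓
Subprime: 189 − 0 ≥ 277 − c, so c ≥ 277 − 189 = 88.

88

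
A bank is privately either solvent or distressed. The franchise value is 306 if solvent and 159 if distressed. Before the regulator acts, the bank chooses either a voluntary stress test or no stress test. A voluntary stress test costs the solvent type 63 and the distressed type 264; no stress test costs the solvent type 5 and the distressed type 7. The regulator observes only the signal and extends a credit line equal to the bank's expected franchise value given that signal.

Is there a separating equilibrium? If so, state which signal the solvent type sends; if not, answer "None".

Try solvent → stress test, distressed → no stress test:
  If types separate, stress test earns payment 306 and no stress test earns 159.
  Solvent: stress test gives 306 − 63 = 243; no stress test gives 159 − 5 = 154. No deviation. ✓
  Distressed: no stress test gives 159 − 7 = 152; stress test gives 306 − 264 = 42. No deviation. ✓
Both hold — the solvent type sends stress test.

stress test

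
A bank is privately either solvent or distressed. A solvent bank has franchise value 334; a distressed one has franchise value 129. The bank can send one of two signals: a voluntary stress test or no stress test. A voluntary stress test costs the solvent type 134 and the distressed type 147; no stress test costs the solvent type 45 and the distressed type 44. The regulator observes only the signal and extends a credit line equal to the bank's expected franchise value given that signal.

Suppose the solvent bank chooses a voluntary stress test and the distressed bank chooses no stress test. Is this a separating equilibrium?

If types separate, stress test earns payment 334 and no stress test earns 129.
Solvent: stress test gives 334 − 134 = 200; no stress test gives 129 − 45 = 84. No deviation. ✓
Distressed: no stress test gives 129 − 44 = 85; stress test gives 334 − 147 = 187. Would deviate. ✗

No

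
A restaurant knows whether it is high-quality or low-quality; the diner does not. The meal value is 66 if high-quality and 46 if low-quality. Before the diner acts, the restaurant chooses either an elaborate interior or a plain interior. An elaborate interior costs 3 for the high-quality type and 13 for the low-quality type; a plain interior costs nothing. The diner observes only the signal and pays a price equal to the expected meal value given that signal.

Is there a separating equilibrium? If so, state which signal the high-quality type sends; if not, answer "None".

Try high-quality → elaborate interior, low-quality → plain interior:
  If types separate, elaborate interior earns payment 66 and plain interior earns 46.
  High-quality: elaborate interior gives 66 − 3 = 63; plain interior gives 46 − 0 = 46. No deviation. ✓
  Low-quality: plain interior gives 46 − 0 = 46; elaborate interior gives 66 − 13 = 53. Would deviate. ✗
Try high-quality → plain interior, low-quality → elaborate interior:
  If types separate, plain interior earns payment 66 and elaborate interior earns 46.
  High-quality: plain interior gives 66 − 0 = 66; elaborate interior gives 46 − 3 = 43. No deviation. ✓
  Low-quality: elaborate interior gives 46 − 13 = 33; plain interior gives 66 − 0 = 66. Would deviate. ✗
Neither assignment is incentive-compatible.

None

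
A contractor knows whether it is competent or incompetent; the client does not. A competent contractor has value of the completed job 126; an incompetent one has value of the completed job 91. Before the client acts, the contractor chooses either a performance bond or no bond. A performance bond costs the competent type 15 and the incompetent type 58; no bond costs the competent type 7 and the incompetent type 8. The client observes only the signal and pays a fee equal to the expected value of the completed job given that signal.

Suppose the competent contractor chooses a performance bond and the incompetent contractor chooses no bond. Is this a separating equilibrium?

Under separation the client infers type exactly: bond → competent (pays 126), no bond → incompetent (pays 91).
Competent: bond gives 126 − 15 = 111; no bond gives 91 − 7 = 84. No deviation. ✓
Incompetent: no bond gives 91 − 8 = 83; bond gives 126 − 58 = 68. No deviation. ✓
Neither type gains from mimicking the other.

Yes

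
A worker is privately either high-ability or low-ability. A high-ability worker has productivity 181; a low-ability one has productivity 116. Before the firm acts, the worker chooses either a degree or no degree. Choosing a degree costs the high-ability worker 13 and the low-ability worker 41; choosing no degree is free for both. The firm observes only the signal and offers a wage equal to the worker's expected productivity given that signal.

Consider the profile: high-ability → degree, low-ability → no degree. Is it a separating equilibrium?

No

Under separation the firm infers type exactly: degree → high-ability (pays 181), no degree → low-ability (pays 116).
High-ability: degree gives 181 − 13 = 168; no degree gives 116 − 0 = 116. No deviation. ✓
Low-ability: no degree gives 116 − 0 = 116; degree gives 181 − 41 = 140. Would deviate. ✗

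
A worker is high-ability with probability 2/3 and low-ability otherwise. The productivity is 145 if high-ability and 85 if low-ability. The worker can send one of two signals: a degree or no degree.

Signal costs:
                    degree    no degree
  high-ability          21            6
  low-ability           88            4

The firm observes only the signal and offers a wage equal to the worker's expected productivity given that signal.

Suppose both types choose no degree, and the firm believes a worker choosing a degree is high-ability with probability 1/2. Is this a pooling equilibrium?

Yes

At the pooled signal (no degree) the firm holds the prior 2/3 and pays 2/3·145 + 1/3·85 = 125. Off-path (degree) belief 1/2 gives 1/2·145 + 1/2·85 = 115.
High-ability: no degree gives 125 − 6 = 119; degree gives 115 − 21 = 94. Stays. ✓
Low-ability: no degree gives 125 − 4 = 121; degree gives 115 − 88 = 27. Stays. ✓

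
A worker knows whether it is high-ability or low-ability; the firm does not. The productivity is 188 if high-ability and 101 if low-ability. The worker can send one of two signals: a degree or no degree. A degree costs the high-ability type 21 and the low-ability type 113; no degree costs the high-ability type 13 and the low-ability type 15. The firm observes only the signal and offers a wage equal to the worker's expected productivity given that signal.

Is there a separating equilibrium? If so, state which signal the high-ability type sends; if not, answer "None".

Try high-ability → degree, low-ability → no degree:
  Under separation the firm infers type exactly: degree → high-ability (pays 188), no degree → low-ability (pays 101).
  High-ability: degree gives 188 − 21 = 167; no degree gives 101 − 13 = 88. No deviation. ✓
  Low-ability: no degree gives 101 − 15 = 86; degree gives 188 − 113 = 75. No deviation. ✓
Both hold — the high-ability type sends degree.

degree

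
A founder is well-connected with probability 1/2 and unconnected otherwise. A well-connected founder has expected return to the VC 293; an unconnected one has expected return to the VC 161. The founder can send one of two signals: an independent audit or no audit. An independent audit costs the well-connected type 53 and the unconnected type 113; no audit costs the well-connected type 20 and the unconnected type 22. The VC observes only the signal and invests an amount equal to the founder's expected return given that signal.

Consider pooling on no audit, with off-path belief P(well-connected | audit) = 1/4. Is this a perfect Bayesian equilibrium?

On the equilibrium path (no audit) the VC holds the prior 1/2 and pays 1/2·293 + 1/2·161 = 227. Off-path (audit) belief 1/4 gives 1/4·293 + 3/4·161 = 194.
Well-connected: no audit gives 227 − 20 = 207; audit gives 194 − 53 = 141. Stays. ✓
Unconnected: no audit gives 227 − 22 = 205; audit gives 194 − 113 = 81. Stays. ✓
Beliefs are Bayes-consistent on-path and both types best-respond.

Yes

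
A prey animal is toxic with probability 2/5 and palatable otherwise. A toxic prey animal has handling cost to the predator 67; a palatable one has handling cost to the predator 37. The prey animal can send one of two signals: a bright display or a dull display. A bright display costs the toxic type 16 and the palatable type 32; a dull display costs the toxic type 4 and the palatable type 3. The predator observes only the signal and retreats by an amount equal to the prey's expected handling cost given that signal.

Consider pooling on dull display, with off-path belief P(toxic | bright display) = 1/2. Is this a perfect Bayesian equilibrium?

On the equilibrium path (dull display) the predator holds the prior 2/5 and pays 2/5·67 + 3/5·37 = 49. Off-path (bright display) belief 1/2 gives 1/2·67 + 1/2·37 = 52.
Toxic: dull display gives 49 − 4 = 45; bright display gives 52 − 16 = 36. Stays. ✓
Palatable: dull display gives 49 − 3 = 46; bright display gives 52 − 32 = 20. Stays. ✓
Beliefs are Bayes-consistent on-path and both types best-respond.

Yes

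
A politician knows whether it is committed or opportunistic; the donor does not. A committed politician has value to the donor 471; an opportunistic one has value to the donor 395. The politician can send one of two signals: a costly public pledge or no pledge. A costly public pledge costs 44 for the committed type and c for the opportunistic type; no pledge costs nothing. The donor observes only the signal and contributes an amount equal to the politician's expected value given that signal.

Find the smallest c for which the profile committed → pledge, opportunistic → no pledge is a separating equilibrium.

Under separation: pledge → committed (pays 471); no pledge → opportunistic (pays 395).
Committed: 471 − 44 = 427 ≥ 395 − 0 = 395. Holds regardless of c. ✓
Opportunistic: 395 − 0 ≥ 471 − c, so c ≥ 471 − 395 = 76.

76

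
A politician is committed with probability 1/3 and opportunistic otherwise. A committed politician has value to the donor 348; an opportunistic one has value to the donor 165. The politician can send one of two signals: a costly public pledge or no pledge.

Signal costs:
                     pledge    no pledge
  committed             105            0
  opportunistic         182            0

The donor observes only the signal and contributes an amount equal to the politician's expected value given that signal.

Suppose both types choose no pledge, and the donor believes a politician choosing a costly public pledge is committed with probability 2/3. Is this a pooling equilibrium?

Yes

At the pooled signal (no pledge) the donor holds the prior 1/3 and pays 1/3·348 + 2/3·165 = 226. Off-path (pledge) belief 2/3 gives 2/3·348 + 1/3·165 = 287.
Committed: no pledge gives 226 − 0 = 226; pledge gives 287 − 105 = 182. Stays. ✓
Opportunistic: no pledge gives 226 − 0 = 226; pledge gives 287 − 182 = 105. Stays. ✓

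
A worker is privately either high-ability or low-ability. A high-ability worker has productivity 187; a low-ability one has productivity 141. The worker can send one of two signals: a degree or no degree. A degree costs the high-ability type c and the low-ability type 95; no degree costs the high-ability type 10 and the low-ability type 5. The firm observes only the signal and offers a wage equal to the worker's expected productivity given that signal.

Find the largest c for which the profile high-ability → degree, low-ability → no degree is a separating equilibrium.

Under separation: degree → high-ability (pays 187); no degree → low-ability (pays 141).
Low-ability: 141 − 5 = 136 ≥ 187 − 95 = 92. Holds regardless of c. ✓
High-ability: 187 − c ≥ 141 − 10, so c ≤ 187 − 131 = 56.

56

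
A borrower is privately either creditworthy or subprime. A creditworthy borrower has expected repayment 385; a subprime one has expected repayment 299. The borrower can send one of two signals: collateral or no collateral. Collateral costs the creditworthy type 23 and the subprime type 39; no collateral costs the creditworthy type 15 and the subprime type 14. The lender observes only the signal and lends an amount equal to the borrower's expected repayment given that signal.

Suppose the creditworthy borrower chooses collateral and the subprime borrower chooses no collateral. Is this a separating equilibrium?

No

If types separate, collateral earns payment 385 and no collateral earns 299.
Creditworthy: collateral gives 385 − 23 = 362; no collateral gives 299 − 15 = 284. No deviation. ✓
Subprime: no collateral gives 299 − 14 = 285; collateral gives 385 − 39 = 346. Would deviate. ✗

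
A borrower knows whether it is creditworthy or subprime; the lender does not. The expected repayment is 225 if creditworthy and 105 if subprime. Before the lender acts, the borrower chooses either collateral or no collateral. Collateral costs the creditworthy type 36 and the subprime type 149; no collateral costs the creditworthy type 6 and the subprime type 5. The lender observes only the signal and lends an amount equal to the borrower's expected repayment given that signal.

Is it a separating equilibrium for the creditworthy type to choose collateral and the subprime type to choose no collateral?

Yes

If types separate, collateral earns payment 225 and no collateral earns 105.
Creditworthy: collateral gives 225 − 36 = 189; no collateral gives 105 − 6 = 99. No deviation. ✓
Subprime: no collateral gives 105 − 5 = 100; collateral gives 225 − 149 = 76. No deviation. ✓
Neither type gains from mimicking the other.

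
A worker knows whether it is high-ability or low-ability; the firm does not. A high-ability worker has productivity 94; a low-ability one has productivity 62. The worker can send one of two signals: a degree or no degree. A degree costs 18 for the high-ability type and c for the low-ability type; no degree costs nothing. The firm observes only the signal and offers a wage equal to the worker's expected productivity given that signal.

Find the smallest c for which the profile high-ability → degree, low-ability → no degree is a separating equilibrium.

32

Under separation: degree → high-ability (pays 94); no degree → low-ability (pays 62).
High-ability: 94 − 18 = 76 ≥ 62 − 0 = 62. Holds regardless of c. ✓
Low-ability: 62 − 0 ≥ 94 − c, so c ≥ 94 − 62 = 32.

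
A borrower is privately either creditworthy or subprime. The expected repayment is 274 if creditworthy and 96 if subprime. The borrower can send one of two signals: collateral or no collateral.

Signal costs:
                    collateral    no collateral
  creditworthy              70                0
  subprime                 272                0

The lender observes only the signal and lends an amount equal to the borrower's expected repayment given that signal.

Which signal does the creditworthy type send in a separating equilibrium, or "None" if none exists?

Try creditworthy → collateral, subprime → no collateral:
  If types separate, collateral earns payment 274 and no collateral earns 96.
  Creditworthy: collateral gives 274 − 70 = 204; no collateral gives 96 − 0 = 96. No deviation. ✓
  Subprime: no collateral gives 96 − 0 = 96; collateral gives 274 − 272 = 2. No deviation. ✓
Both hold — the creditworthy type sends collateral.

collateral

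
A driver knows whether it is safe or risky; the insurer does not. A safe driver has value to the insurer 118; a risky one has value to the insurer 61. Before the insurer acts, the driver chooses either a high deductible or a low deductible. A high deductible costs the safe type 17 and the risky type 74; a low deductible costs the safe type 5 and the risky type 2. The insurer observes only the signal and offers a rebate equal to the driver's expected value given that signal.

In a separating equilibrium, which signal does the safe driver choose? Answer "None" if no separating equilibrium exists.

Try safe → high deductible, risky → low deductible:
  If types separate, high deductible earns payment 118 and low deductible earns 61.
  Safe: high deductible gives 118 − 17 = 101; low deductible gives 61 − 5 = 56. No deviation. ✓
  Risky: low deductible gives 61 − 2 = 59; high deductible gives 118 − 74 = 44. No deviation. ✓
Both hold — the safe type sends high deductible.

high deductible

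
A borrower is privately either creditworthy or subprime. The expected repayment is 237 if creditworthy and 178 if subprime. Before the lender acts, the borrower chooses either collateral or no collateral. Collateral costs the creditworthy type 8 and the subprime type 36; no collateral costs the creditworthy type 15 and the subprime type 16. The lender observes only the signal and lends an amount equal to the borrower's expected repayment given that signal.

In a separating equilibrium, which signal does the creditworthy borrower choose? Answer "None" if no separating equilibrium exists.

None

Try creditworthy → collateral, subprime → no collateral:
  If types separate, collateral earns payment 237 and no collateral earns 178.
  Creditworthy: collateral gives 237 − 8 = 229; no collateral gives 178 − 15 = 163. No deviation. ✓
  Subprime: no collateral gives 178 − 16 = 162; collateral gives 237 − 36 = 201. Would deviate. ✗
Try creditworthy → no collateral, subprime → collateral:
  If types separate, no collateral earns payment 237 and collateral earns 178.
  Creditworthy: no collateral gives 237 − 15 = 222; collateral gives 178 − 8 = 170. No deviation. ✓
  Subprime: collateral gives 178 − 36 = 142; no collateral gives 237 − 16 = 221. Would deviate. ✗
Neither assignment is incentive-compatible.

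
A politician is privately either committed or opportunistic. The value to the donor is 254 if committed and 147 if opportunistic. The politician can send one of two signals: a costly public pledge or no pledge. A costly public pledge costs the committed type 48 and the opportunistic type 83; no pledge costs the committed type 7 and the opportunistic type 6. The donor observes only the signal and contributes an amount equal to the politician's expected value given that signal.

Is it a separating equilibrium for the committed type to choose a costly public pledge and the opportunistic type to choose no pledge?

No

If types separate, pledge earns payment 254 and no pledge earns 147.
Committed: pledge gives 254 − 48 = 206; no pledge gives 147 − 7 = 140. No deviation. ✓
Opportunistic: no pledge gives 147 − 6 = 141; pledge gives 254 − 83 = 171. Would deviate. ✗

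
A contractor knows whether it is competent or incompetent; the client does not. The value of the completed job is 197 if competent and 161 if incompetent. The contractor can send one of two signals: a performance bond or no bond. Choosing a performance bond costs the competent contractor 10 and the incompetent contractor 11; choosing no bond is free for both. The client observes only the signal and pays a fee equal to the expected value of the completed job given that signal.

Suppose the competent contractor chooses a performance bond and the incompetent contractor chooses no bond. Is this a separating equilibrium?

No

Under separation the client infers type exactly: bond → competent (pays 197), no bond → incompetent (pays 161).
Competent: bond gives 197 − 10 = 187; no bond gives 161 − 0 = 161. No deviation. ✓
Incompetent: no bond gives 161 − 0 = 161; bond gives 197 − 11 = 186. Would deviate. ✗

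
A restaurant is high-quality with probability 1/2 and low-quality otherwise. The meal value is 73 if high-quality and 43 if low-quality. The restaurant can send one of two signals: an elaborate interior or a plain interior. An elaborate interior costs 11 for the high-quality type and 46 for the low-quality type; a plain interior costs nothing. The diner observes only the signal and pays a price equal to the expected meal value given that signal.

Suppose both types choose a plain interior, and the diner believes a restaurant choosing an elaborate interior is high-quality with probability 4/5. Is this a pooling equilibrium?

Yes

At the pooled signal (plain interior) the diner holds the prior 1/2 and pays 1/2·73 + 1/2·43 = 58. Off-path (elaborate interior) belief 4/5 gives 4/5·73 + 1/5·43 = 67.
High-quality: plain interior gives 58 − 0 = 58; elaborate interior gives 67 − 11 = 56. Stays. ✓
Low-quality: plain interior gives 58 − 0 = 58; elaborate interior gives 67 − 46 = 21. Stays. ✓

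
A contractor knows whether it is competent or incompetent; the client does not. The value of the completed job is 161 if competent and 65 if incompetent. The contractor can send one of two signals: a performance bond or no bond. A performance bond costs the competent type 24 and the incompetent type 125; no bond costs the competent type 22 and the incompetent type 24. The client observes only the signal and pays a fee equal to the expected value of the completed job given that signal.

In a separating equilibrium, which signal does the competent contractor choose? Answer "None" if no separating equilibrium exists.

bond

Try competent → bond, incompetent → no bond:
  If types separate, bond earns payment 161 and no bond earns 65.
  Competent: bond gives 161 − 24 = 137; no bond gives 65 − 22 = 43. No deviation. ✓
  Incompetent: no bond gives 65 − 24 = 41; bond gives 161 − 125 = 36. No deviation. ✓
Both hold — the competent type sends bond.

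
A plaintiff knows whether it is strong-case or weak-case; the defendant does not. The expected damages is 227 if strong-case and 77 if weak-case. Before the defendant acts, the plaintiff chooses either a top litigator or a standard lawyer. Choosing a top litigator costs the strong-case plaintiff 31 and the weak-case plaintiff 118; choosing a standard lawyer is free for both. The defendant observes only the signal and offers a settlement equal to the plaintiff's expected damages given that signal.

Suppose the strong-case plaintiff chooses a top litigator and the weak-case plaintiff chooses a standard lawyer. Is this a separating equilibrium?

If types separate, top litigator earns payment 227 and standard lawyer earns 77.
Strong-case: top litigator gives 227 − 31 = 196; standard lawyer gives 77 − 0 = 77. No deviation. ✓
Weak-case: standard lawyer gives 77 − 0 = 77; top litigator gives 227 − 118 = 109. Would deviate. ✗

No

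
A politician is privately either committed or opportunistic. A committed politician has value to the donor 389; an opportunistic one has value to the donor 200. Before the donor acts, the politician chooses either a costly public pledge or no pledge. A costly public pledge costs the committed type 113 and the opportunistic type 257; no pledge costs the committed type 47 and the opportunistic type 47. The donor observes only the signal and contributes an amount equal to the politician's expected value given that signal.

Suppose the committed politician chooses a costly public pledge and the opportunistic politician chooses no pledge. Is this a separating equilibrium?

Yes

If types separate, pledge earns payment 389 and no pledge earns 200.
Committed: pledge gives 389 − 113 = 276; no pledge gives 200 − 47 = 153. No deviation. ✓
Opportunistic: no pledge gives 200 − 47 = 153; pledge gives 389 − 257 = 132. No deviation. ✓
Both incentive constraints hold.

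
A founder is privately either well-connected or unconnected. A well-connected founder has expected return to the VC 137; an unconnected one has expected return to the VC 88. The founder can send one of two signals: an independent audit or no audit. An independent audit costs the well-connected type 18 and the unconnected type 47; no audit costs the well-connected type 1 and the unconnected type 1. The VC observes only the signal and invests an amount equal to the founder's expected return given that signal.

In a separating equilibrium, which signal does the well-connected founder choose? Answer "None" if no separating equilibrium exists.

None

Try well-connected → audit, unconnected → no audit:
  Under separation the VC infers type exactly: audit → well-connected (pays 137), no audit → unconnected (pays 88).
  Well-connected: audit gives 137 − 18 = 119; no audit gives 88 − 1 = 87. No deviation. ✓
  Unconnected: no audit gives 88 − 1 = 87; audit gives 137 − 47 = 90. Would deviate. ✗
Try well-connected → no audit, unconnected → audit:
  Under separation the VC infers type exactly: no audit → well-connected (pays 137), audit → unconnected (pays 88).
  Well-connected: no audit gives 137 − 1 = 136; audit gives 88 − 18 = 70. No deviation. ✓
  Unconnected: audit gives 88 − 47 = 41; no audit gives 137 − 1 = 136. Would deviate. ✗
Neither assignment is incentive-compatible.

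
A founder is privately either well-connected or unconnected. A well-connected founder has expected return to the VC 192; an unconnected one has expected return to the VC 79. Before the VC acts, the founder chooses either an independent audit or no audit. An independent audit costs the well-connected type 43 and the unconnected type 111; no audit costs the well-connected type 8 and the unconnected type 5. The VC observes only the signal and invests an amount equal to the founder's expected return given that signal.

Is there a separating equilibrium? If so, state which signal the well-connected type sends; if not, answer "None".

None

Try well-connected → audit, unconnected → no audit:
  If types separate, audit earns payment 192 and no audit earns 79.
  Well-connected: audit gives 192 − 43 = 149; no audit gives 79 − 8 = 71. No deviation. ✓
  Unconnected: no audit gives 79 − 5 = 74; audit gives 192 − 111 = 81. Would deviate. ✗
Try well-connected → no audit, unconnected → audit:
  If types separate, no audit earns payment 192 and audit earns 79.
  Well-connected: no audit gives 192 − 8 = 184; audit gives 79 − 43 = 36. No deviation. ✓
  Unconnected: audit gives 79 − 111 = -32; no audit gives 192 − 5 = 187. Would deviate. ✗
Neither assignment is incentive-compatible.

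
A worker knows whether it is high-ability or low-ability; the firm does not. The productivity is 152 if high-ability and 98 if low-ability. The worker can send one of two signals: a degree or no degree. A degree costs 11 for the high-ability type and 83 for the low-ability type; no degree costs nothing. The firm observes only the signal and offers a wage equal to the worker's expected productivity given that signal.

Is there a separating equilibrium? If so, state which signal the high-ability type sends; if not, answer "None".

Try high-ability → degree, low-ability → no degree:
  If types separate, degree earns payment 152 and no degree earns 98.
  High-ability: degree gives 152 − 11 = 141; no degree gives 98 − 0 = 98. No deviation. ✓
  Low-ability: no degree gives 98 − 0 = 98; degree gives 152 − 83 = 69. No deviation. ✓
Both hold — the high-ability type sends degree.

degree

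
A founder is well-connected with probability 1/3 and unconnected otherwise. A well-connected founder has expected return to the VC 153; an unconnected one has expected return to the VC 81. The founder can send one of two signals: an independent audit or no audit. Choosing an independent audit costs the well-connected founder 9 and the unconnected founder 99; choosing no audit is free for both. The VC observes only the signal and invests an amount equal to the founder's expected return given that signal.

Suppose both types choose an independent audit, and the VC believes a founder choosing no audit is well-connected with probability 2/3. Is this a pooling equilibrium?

At the pooled signal (audit) the VC holds the prior 1/3 and pays 1/3·153 + 2/3·81 = 105. Off-path (no audit) belief 2/3 gives 2/3·153 + 1/3·81 = 129.
Well-connected: audit gives 105 − 9 = 96; no audit gives 129 − 0 = 129. Deviates. ✗
Unconnected: audit gives 105 − 99 = 6; no audit gives 129 − 0 = 129. Deviates. ✗

No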